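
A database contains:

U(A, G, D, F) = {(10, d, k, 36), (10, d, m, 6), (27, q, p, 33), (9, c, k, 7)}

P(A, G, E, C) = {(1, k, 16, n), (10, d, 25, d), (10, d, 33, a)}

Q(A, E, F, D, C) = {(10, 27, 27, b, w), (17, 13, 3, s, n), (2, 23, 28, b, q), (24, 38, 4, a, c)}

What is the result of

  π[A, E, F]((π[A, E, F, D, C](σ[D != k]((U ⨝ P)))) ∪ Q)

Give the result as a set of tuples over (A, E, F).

Natural join on A, G: {(10, d, k, 36, 25, d), (10, d, k, 36, 33, a), (10, d, m, 6, 25, d), (10, d, m, 6, 33, a)}
Selection D != k: {(10, d, m, 6, 25, d), (10, d, m, 6, 33, a)}
Keep only column(s) A, E, F, D, C: {(10, 25, 6, m, d), (10, 33, 6, m, a)}
Union: {(10, 25, 6, m, d), (10, 33, 6, m, a)} with {(10, 27, 27, b, w), (17, 13, 3, s, n), (2, 23, 28, b, q), (24, 38, 4, a, c)} → {(10, 25, 6, m, d), (10, 27, 27, b, w), (10, 33, 6, m, a), (17, 13, 3, s, n), (2, 23, 28, b, q), (24, 38, 4, a, c)}
Keep only column(s) A, E, F: {(10, 25, 6), (10, 27, 27), (10, 33, 6), (17, 13, 3), (2, 23, 28), (24, 38, 4)}

{(10, 25, 6), (10, 27, 27), (10, 33, 6), (17, 13, 3), (2, 23, 28), (24, 38, 4)}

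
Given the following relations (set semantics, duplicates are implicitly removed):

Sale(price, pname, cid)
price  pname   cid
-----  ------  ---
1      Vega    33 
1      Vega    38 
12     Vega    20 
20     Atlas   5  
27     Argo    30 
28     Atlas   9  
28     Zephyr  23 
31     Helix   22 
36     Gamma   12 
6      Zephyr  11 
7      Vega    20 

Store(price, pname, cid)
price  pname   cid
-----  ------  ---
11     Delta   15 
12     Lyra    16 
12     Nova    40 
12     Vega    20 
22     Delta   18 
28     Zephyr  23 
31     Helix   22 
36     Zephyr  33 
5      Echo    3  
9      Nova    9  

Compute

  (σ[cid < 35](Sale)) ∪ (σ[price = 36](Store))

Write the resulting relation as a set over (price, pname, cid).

Apply σ_{cid < 35}; surviving tuples: {(1, Vega, 33), (12, Vega, 20), (20, Atlas, 5), (27, Argo, 30), (28, Atlas, 9), (28, Zephyr, 23), (31, Helix, 22), (36, Gamma, 12), (6, Zephyr, 11), (7, Vega, 20)}
Apply σ_{price = 36}; surviving tuples: {(36, Zephyr, 33)}
Union: {(1, Vega, 33), (12, Vega, 20), (20, Atlas, 5), (27, Argo, 30), (28, Atlas, 9), (28, Zephyr, 23), (31, Helix, 22), (36, Gamma, 12), (6, Zephyr, 11), (7, Vega, 20)} with {(36, Zephyr, 33)} → {(1, Vega, 33), (12, Vega, 20), (20, Atlas, 5), (27, Argo, 30), (28, Atlas, 9), (28, Zephyr, 23), (31, Helix, 22), (36, Gamma, 12), (36, Zephyr, 33), (6, Zephyr, 11), (7, Vega, 20)}

{(1, Vega, 33), (12, Vega, 20), (20, Atlas, 5), (27, Argo, 30), (28, Atlas, 9), (28, Zephyr, 23), (31, Helix, 22), (36, Gamma, 12), (36, Zephyr, 33), (6, Zephyr, 11), (7, Vega, 20)}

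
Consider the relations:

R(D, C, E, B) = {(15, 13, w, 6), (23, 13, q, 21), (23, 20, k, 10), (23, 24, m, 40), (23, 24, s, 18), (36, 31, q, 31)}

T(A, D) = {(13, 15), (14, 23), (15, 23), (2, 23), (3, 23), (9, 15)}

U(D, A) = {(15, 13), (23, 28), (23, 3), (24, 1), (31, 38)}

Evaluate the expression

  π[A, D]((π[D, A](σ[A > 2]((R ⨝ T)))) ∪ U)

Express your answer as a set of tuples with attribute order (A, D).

Joining R and T on D yields {(15, 13, w, 6, 13), (15, 13, w, 6, 9), (23, 13, q, 21, 14), (23, 13, q, 21, 15), (23, 13, q, 21, 2), (23, 13, q, 21, 3), (23, 20, k, 10, 14), (23, 20, k, 10, 15), (23, 20, k, 10, 2), (23, 20, k, 10, 3), (23, 24, m, 40, 14), (23, 24, m, 40, 15), (23, 24, m, 40, 2), (23, 24, m, 40, 3), (23, 24, s, 18, 14), (23, 24, s, 18, 15), (23, 24, s, 18, 2), (23, 24, s, 18, 3)}.
Apply σ_{A > 2}; surviving tuples: {(15, 13, w, 6, 13), (15, 13, w, 6, 9), (23, 13, q, 21, 14), (23, 13, q, 21, 15), (23, 13, q, 21, 3), (23, 20, k, 10, 14), (23, 20, k, 10, 15), (23, 20, k, 10, 3), (23, 24, m, 40, 14), (23, 24, m, 40, 15), (23, 24, m, 40, 3), (23, 24, s, 18, 14), (23, 24, s, 18, 15), (23, 24, s, 18, 3)}
Keep only column(s) D, A (9 duplicate(s) eliminated): {(15, 13), (15, 9), (23, 14), (23, 15), (23, 3)}
Taking the union: {(15, 13), (15, 9), (23, 14), (23, 15), (23, 28), (23, 3), (24, 1), (31, 38)}
Keep only column(s) A, D: {(1, 24), (13, 15), (14, 23), (15, 23), (28, 23), (3, 23), (38, 31), (9, 15)}

{(1, 24), (13, 15), (14, 23), (15, 23), (28, 23), (3, 23), (38, 31), (9, 15)}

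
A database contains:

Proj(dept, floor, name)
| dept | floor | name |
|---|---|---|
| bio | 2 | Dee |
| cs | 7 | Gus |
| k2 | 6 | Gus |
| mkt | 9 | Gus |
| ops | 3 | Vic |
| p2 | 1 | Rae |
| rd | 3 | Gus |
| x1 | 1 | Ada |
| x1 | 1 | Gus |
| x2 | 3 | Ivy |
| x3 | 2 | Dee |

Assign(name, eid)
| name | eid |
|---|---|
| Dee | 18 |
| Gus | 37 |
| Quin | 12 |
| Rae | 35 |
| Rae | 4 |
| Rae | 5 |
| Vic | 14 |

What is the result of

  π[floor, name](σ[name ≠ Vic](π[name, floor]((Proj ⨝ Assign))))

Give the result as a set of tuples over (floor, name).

Joining Proj and Assign on name yields {(bio, 2, Dee, 18), (cs, 7, Gus, 37), (k2, 6, Gus, 37), (mkt, 9, Gus, 37), (ops, 3, Vic, 14), (p2, 1, Rae, 35), (p2, 1, Rae, 4), (p2, 1, Rae, 5), (rd, 3, Gus, 37), (x1, 1, Gus, 37), (x3, 2, Dee, 18)}.
Projecting to name, floor (3 duplicate(s) eliminated): {(Dee, 2), (Gus, 1), (Gus, 3), (Gus, 6), (Gus, 7), (Gus, 9), (Rae, 1), (Vic, 3)}
Selection name ≠ Vic: {(Dee, 2), (Gus, 1), (Gus, 3), (Gus, 6), (Gus, 7), (Gus, 9), (Rae, 1)}
Projecting to floor, name: {(1, Gus), (1, Rae), (2, Dee), (3, Gus), (6, Gus), (7, Gus), (9, Gus)}

{(1, Gus), (1, Rae), (2, Dee), (3, Gus), (6, Gus), (7, Gus), (9, Gus)}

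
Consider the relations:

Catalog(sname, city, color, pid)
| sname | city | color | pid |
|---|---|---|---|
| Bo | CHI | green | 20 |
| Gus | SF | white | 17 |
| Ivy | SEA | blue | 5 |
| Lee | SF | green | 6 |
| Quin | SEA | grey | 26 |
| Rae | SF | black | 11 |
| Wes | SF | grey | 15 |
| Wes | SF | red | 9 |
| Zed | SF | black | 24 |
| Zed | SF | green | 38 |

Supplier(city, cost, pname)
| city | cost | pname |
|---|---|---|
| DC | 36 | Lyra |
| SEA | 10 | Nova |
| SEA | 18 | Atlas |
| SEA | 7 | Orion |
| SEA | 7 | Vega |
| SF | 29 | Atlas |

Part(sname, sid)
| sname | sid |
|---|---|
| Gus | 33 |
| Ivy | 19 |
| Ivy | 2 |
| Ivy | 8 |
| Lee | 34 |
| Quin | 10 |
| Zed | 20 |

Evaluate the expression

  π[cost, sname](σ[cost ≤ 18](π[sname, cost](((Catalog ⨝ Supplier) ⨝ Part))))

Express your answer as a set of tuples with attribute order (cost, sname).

{(10, Ivy), (10, Quin), (18, Ivy), (18, Quin), (7, Ivy), (7, Quin)}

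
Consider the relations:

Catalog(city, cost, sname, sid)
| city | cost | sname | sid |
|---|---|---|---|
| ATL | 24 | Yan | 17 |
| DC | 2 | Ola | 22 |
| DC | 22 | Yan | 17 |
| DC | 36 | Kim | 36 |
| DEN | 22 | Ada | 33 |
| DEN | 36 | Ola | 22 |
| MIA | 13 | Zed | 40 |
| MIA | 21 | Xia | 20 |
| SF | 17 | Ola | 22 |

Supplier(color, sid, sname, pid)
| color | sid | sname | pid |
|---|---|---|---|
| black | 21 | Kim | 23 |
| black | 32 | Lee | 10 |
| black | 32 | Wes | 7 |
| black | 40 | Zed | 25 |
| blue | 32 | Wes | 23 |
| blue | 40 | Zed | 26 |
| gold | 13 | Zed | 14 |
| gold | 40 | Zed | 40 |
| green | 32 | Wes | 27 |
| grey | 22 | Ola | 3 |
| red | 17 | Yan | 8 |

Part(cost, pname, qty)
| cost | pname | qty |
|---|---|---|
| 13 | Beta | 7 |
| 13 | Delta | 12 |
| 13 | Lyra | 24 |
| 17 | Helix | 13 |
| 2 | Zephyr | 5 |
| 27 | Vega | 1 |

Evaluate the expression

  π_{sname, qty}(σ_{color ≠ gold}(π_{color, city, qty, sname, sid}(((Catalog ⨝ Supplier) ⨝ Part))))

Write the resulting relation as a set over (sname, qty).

Natural join on sname, sid: {(ATL, 24, Yan, 17, red, 8), (DC, 2, Ola, 22, grey, 3), (DC, 22, Yan, 17, red, 8), (DEN, 36, Ola, 22, grey, 3), (MIA, 13, Zed, 40, black, 25), (MIA, 13, Zed, 40, blue, 26), (MIA, 13, Zed, 40, gold, 40), (SF, 17, Ola, 22, grey, 3)}
Natural join on cost: {(DC, 2, Ola, 22, grey, 3, Zephyr, 5), (MIA, 13, Zed, 40, black, 25, Beta, 7), (MIA, 13, Zed, 40, black, 25, Delta, 12), (MIA, 13, Zed, 40, black, 25, Lyra, 24), (MIA, 13, Zed, 40, blue, 26, Beta, 7), (MIA, 13, Zed, 40, blue, 26, Delta, 12), (MIA, 13, Zed, 40, blue, 26, Lyra, 24), (MIA, 13, Zed, 40, gold, 40, Beta, 7), (MIA, 13, Zed, 40, gold, 40, Delta, 12), (MIA, 13, Zed, 40, gold, 40, Lyra, 24), (SF, 17, Ola, 22, grey, 3, Helix, 13)}
π[color, city, qty, sname, sid]: project onto (color, city, qty, sname, sid) → {(black, MIA, 12, Zed, 40), (black, MIA, 24, Zed, 40), (black, MIA, 7, Zed, 40), (blue, MIA, 12, Zed, 40), (blue, MIA, 24, Zed, 40), (blue, MIA, 7, Zed, 40), (gold, MIA, 12, Zed, 40), (gold, MIA, 24, Zed, 40), (gold, MIA, 7, Zed, 40), (grey, DC, 5, Ola, 22), (grey, SF, 13, Ola, 22)}
σ[color ≠ gold]: keep tuples satisfying color ≠ gold → {(black, MIA, 12, Zed, 40), (black, MIA, 24, Zed, 40), (black, MIA, 7, Zed, 40), (blue, MIA, 12, Zed, 40), (blue, MIA, 24, Zed, 40), (blue, MIA, 7, Zed, 40), (grey, DC, 5, Ola, 22), (grey, SF, 13, Ola, 22)}
π[sname, qty]: project onto (sname, qty) (3 duplicate(s) eliminated) → {(Ola, 13), (Ola, 5), (Zed, 12), (Zed, 24), (Zed, 7)}

{(Ola, 13), (Ola, 5), (Zed, 12), (Zed, 24), (Zed, 7)}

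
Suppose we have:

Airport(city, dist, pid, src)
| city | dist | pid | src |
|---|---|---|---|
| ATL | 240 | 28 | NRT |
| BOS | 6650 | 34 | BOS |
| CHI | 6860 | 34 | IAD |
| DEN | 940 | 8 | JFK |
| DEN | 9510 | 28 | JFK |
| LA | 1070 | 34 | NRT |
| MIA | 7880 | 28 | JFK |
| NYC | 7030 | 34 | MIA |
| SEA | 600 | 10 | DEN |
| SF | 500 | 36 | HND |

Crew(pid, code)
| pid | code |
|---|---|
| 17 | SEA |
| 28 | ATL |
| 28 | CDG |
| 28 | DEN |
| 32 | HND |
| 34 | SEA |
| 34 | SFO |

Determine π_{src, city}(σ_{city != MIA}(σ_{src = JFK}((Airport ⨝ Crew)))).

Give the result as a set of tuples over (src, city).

Natural join on pid: {(ATL, 240, 28, NRT, ATL), (ATL, 240, 28, NRT, CDG), (ATL, 240, 28, NRT, DEN), (BOS, 6650, 34, BOS, SEA), (BOS, 6650, 34, BOS, SFO), (CHI, 6860, 34, IAD, SEA), (CHI, 6860, 34, IAD, SFO), (DEN, 9510, 28, JFK, ATL), (DEN, 9510, 28, JFK, CDG), (DEN, 9510, 28, JFK, DEN), (LA, 1070, 34, NRT, SEA), (LA, 1070, 34, NRT, SFO), (MIA, 7880, 28, JFK, ATL), (MIA, 7880, 28, JFK, CDG), (MIA, 7880, 28, JFK, DEN), (NYC, 7030, 34, MIA, SEA), (NYC, 7030, 34, MIA, SFO)}
Apply σ_{src = JFK}; surviving tuples: {(DEN, 9510, 28, JFK, ATL), (DEN, 9510, 28, JFK, CDG), (DEN, 9510, 28, JFK, DEN), (MIA, 7880, 28, JFK, ATL), (MIA, 7880, 28, JFK, CDG), (MIA, 7880, 28, JFK, DEN)}
Apply σ_{city != MIA}; surviving tuples: {(DEN, 9510, 28, JFK, ATL), (DEN, 9510, 28, JFK, CDG), (DEN, 9510, 28, JFK, DEN)}
Keep only column(s) src, city (2 duplicate(s) eliminated): {(JFK, DEN)}

{(JFK, DEN)}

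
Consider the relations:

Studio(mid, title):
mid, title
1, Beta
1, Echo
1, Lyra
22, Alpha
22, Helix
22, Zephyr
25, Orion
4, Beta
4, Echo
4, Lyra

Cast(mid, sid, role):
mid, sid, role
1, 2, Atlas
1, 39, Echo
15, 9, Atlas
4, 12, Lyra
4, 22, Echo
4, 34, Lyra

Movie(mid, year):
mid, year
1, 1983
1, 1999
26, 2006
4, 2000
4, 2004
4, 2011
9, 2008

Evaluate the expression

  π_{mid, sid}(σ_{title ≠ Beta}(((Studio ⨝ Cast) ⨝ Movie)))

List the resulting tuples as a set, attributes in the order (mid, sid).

{(1, 2), (1, 39), (4, 12), (4, 22), (4, 34)}

Natural join on mid: {(1, Beta, 2, Atlas), (1, Beta, 39, Echo), (1, Echo, 2, Atlas), (1, Echo, 39, Echo), (1, Lyra, 2, Atlas), (1, Lyra, 39, Echo), (4, Beta, 12, Lyra), (4, Beta, 22, Echo), (4, Beta, 34, Lyra), (4, Echo, 12, Lyra), (4, Echo, 22, Echo), (4, Echo, 34, Lyra), (4, Lyra, 12, Lyra), (4, Lyra, 22, Echo), (4, Lyra, 34, Lyra)}
Natural join on mid: {(1, Beta, 2, Atlas, 1983), (1, Beta, 2, Atlas, 1999), (1, Beta, 39, Echo, 1983), (1, Beta, 39, Echo, 1999), (1, Echo, 2, Atlas, 1983), (1, Echo, 2, Atlas, 1999), (1, Echo, 39, Echo, 1983), (1, Echo, 39, Echo, 1999), (1, Lyra, 2, Atlas, 1983), (1, Lyra, 2, Atlas, 1999), (1, Lyra, 39, Echo, 1983), (1, Lyra, 39, Echo, 1999), (4, Beta, 12, Lyra, 2000), (4, Beta, 12, Lyra, 2004), (4, Beta, 12, Lyra, 2011), (4, Beta, 22, Echo, 2000), (4, Beta, 22, Echo, 2004), (4, Beta, 22, Echo, 2011), (4, Beta, 34, Lyra, 2000), (4, Beta, 34, Lyra, 2004), (4, Beta, 34, Lyra, 2011), (4, Echo, 12, Lyra, 2000), (4, Echo, 12, Lyra, 2004), (4, Echo, 12, Lyra, 2011), (4, Echo, 22, Echo, 2000), (4, Echo, 22, Echo, 2004), (4, Echo, 22, Echo, 2011), (4, Echo, 34, Lyra, 2000), (4, Echo, 34, Lyra, 2004), (4, Echo, 34, Lyra, 2011), (4, Lyra, 12, Lyra, 2000), (4, Lyra, 12, Lyra, 2004), (4, Lyra, 12, Lyra, 2011), (4, Lyra, 22, Echo, 2000), (4, Lyra, 22, Echo, 2004), (4, Lyra, 22, Echo, 2011), (4, Lyra, 34, Lyra, 2000), (4, Lyra, 34, Lyra, 2004), (4, Lyra, 34, Lyra, 2011)}
Selection title ≠ Beta: {(1, Echo, 2, Atlas, 1983), (1, Echo, 2, Atlas, 1999), (1, Echo, 39, Echo, 1983), (1, Echo, 39, Echo, 1999), (1, Lyra, 2, Atlas, 1983), (1, Lyra, 2, Atlas, 1999), (1, Lyra, 39, Echo, 1983), (1, Lyra, 39, Echo, 1999), (4, Echo, 12, Lyra, 2000), (4, Echo, 12, Lyra, 2004), (4, Echo, 12, Lyra, 2011), (4, Echo, 22, Echo, 2000), (4, Echo, 22, Echo, 2004), (4, Echo, 22, Echo, 2011), (4, Echo, 34, Lyra, 2000), (4, Echo, 34, Lyra, 2004), (4, Echo, 34, Lyra, 2011), (4, Lyra, 12, Lyra, 2000), (4, Lyra, 12, Lyra, 2004), (4, Lyra, 12, Lyra, 2011), (4, Lyra, 22, Echo, 2000), (4, Lyra, 22, Echo, 2004), (4, Lyra, 22, Echo, 2011), (4, Lyra, 34, Lyra, 2000), (4, Lyra, 34, Lyra, 2004), (4, Lyra, 34, Lyra, 2011)}
Keep only column(s) mid, sid (21 duplicate(s) eliminated): {(1, 2), (1, 39), (4, 12), (4, 22), (4, 34)}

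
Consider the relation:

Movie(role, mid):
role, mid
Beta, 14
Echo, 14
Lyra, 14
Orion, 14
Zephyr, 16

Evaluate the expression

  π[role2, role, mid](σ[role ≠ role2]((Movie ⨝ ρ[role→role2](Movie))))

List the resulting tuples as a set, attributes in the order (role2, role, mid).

ρ[role→role2]: schema becomes (role2, mid); tuples unchanged.
Movie ⋈ ρ[role→role2](Movie) (natural join on mid): {(Beta, 14, Beta), (Beta, 14, Echo), (Beta, 14, Lyra), (Beta, 14, Orion), (Echo, 14, Beta), (Echo, 14, Echo), (Echo, 14, Lyra), (Echo, 14, Orion), (Lyra, 14, Beta), (Lyra, 14, Echo), (Lyra, 14, Lyra), (Lyra, 14, Orion), (Orion, 14, Beta), (Orion, 14, Echo), (Orion, 14, Lyra), (Orion, 14, Orion), (Zephyr, 16, Zephyr)}
Selection role ≠ role2: {(Beta, 14, Echo), (Beta, 14, Lyra), (Beta, 14, Orion), (Echo, 14, Beta), (Echo, 14, Lyra), (Echo, 14, Orion), (Lyra, 14, Beta), (Lyra, 14, Echo), (Lyra, 14, Orion), (Orion, 14, Beta), (Orion, 14, Echo), (Orion, 14, Lyra)}
π_{role2, role, mid} gives {(Beta, Echo, 14), (Beta, Lyra, 14), (Beta, Orion, 14), (Echo, Beta, 14), (Echo, Lyra, 14), (Echo, Orion, 14), (Lyra, Beta, 14), (Lyra, Echo, 14), (Lyra, Orion, 14), (Orion, Beta, 14), (Orion, Echo, 14), (Orion, Lyra, 14)}.

{(Beta, Echo, 14), (Beta, Lyra, 14), (Beta, Orion, 14), (Echo, Beta, 14), (Echo, Lyra, 14), (Echo, Orion, 14), (Lyra, Beta, 14), (Lyra, Echo, 14), (Lyra, Orion, 14), (Orion, Beta, 14), (Orion, Echo, 14), (Orion, Lyra, 14)}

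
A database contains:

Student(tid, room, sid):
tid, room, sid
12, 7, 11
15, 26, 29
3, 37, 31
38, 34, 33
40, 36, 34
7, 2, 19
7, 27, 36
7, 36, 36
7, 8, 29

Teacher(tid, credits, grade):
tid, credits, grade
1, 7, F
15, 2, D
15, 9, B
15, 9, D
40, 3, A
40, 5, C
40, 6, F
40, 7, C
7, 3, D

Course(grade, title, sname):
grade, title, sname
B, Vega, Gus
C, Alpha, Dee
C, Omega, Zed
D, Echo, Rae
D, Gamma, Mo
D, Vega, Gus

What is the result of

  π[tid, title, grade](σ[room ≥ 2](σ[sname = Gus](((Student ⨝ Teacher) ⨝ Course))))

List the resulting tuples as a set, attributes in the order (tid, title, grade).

Joining Student and Teacher on tid yields {(15, 26, 29, 2, D), (15, 26, 29, 9, B), (15, 26, 29, 9, D), (40, 36, 34, 3, A), (40, 36, 34, 5, C), (40, 36, 34, 6, F), (40, 36, 34, 7, C), (7, 2, 19, 3, D), (7, 27, 36, 3, D), (7, 36, 36, 3, D), (7, 8, 29, 3, D)}.
Joining (Student ⨝ Teacher) and Course on grade yields {(15, 26, 29, 2, D, Echo, Rae), (15, 26, 29, 2, D, Gamma, Mo), (15, 26, 29, 2, D, Vega, Gus), (15, 26, 29, 9, B, Vega, Gus), (15, 26, 29, 9, D, Echo, Rae), (15, 26, 29, 9, D, Gamma, Mo), (15, 26, 29, 9, D, Vega, Gus), (40, 36, 34, 5, C, Alpha, Dee), (40, 36, 34, 5, C, Omega, Zed), (40, 36, 34, 7, C, Alpha, Dee), (40, 36, 34, 7, C, Omega, Zed), (7, 2, 19, 3, D, Echo, Rae), (7, 2, 19, 3, D, Gamma, Mo), (7, 2, 19, 3, D, Vega, Gus), (7, 27, 36, 3, D, Echo, Rae), (7, 27, 36, 3, D, Gamma, Mo), (7, 27, 36, 3, D, Vega, Gus), (7, 36, 36, 3, D, Echo, Rae), (7, 36, 36, 3, D, Gamma, Mo), (7, 36, 36, 3, D, Vega, Gus), (7, 8, 29, 3, D, Echo, Rae), (7, 8, 29, 3, D, Gamma, Mo), (7, 8, 29, 3, D, Vega, Gus)}.
Apply σ_{sname = Gus}; surviving tuples: {(15, 26, 29, 2, D, Vega, Gus), (15, 26, 29, 9, B, Vega, Gus), (15, 26, 29, 9, D, Vega, Gus), (7, 2, 19, 3, D, Vega, Gus), (7, 27, 36, 3, D, Vega, Gus), (7, 36, 36, 3, D, Vega, Gus), (7, 8, 29, 3, D, Vega, Gus)}
Apply σ_{room ≥ 2}; surviving tuples: {(15, 26, 29, 2, D, Vega, Gus), (15, 26, 29, 9, B, Vega, Gus), (15, 26, 29, 9, D, Vega, Gus), (7, 2, 19, 3, D, Vega, Gus), (7, 27, 36, 3, D, Vega, Gus), (7, 36, 36, 3, D, Vega, Gus), (7, 8, 29, 3, D, Vega, Gus)}
Projecting to tid, title, grade (4 duplicate(s) eliminated): {(15, Vega, B), (15, Vega, D), (7, Vega, D)}

{(15, Vega, B), (15, Vega, D), (7, Vega, D)}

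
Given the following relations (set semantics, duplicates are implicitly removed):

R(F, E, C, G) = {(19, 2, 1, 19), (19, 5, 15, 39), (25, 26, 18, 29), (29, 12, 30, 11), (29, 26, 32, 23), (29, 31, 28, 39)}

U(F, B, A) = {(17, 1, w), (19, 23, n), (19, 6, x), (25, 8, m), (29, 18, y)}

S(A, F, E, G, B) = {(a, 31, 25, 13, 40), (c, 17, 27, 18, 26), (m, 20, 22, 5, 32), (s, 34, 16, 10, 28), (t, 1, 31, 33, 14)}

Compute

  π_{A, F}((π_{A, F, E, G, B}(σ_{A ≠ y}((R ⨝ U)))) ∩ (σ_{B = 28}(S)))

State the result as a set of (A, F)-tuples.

{}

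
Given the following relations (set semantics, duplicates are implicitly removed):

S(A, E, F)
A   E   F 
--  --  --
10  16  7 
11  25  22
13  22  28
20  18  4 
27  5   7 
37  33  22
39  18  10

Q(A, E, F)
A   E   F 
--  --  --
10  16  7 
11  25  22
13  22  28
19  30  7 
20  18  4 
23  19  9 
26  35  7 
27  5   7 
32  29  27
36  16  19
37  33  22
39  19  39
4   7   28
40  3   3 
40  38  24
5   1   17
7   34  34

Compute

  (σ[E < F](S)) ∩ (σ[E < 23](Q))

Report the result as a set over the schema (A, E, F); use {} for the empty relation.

{(13, 22, 28), (27, 5, 7)}

Selection E < F: {(13, 22, 28), (27, 5, 7)}
Selection E < 23: {(10, 16, 7), (13, 22, 28), (20, 18, 4), (23, 19, 9), (27, 5, 7), (36, 16, 19), (39, 19, 39), (4, 7, 28), (40, 3, 3), (5, 1, 17)}
Taking the intersection: {(13, 22, 28), (27, 5, 7)}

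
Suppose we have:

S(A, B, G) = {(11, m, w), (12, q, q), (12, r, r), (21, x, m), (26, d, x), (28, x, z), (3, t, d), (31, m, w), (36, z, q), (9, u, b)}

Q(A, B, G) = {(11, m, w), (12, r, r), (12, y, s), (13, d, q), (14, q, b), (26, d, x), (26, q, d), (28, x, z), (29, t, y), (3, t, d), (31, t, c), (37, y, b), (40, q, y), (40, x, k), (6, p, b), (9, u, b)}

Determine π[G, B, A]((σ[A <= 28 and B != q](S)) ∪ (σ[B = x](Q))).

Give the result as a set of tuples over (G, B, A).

{(b, u, 9), (d, t, 3), (k, x, 40), (m, x, 21), (r, r, 12), (w, m, 11), (x, d, 26), (z, x, 28)}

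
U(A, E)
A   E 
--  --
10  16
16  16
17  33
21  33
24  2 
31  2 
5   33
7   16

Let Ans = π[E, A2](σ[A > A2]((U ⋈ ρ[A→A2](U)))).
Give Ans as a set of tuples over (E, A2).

ρ[A→A2]: schema becomes (A2, E); tuples unchanged.
Natural join on E: {(10, 16, 10), (10, 16, 16), (10, 16, 7), (16, 16, 10), (16, 16, 16), (16, 16, 7), (17, 33, 17), (17, 33, 21), (17, 33, 5), (21, 33, 17), (21, 33, 21), (21, 33, 5), (24, 2, 24), (24, 2, 31), (31, 2, 24), (31, 2, 31), (5, 33, 17), (5, 33, 21), (5, 33, 5), (7, 16, 10), (7, 16, 16), (7, 16, 7)}
Apply σ_{A > A2}; surviving tuples: {(10, 16, 7), (16, 16, 10), (16, 16, 7), (17, 33, 5), (21, 33, 17), (21, 33, 5), (31, 2, 24)}
π_{E, A2} gives {(16, 10), (16, 7), (2, 24), (33, 17), (33, 5)} (2 duplicate(s) eliminated).

{(16, 10), (16, 7), (2, 24), (33, 17), (33, 5)}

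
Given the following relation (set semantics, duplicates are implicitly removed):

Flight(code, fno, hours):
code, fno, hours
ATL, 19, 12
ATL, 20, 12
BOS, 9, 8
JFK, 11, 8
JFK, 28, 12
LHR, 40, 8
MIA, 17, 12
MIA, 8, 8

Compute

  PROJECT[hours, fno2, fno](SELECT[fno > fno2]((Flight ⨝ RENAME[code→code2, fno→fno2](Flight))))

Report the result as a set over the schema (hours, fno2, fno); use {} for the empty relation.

ρ[code→code2, fno→fno2]: schema becomes (code2, fno2, hours); tuples unchanged.
Flight ⋈ RENAME[code→code2, fno→fno2](Flight) (natural join on hours): {(ATL, 19, 12, ATL, 19), (ATL, 19, 12, ATL, 20), (ATL, 19, 12, JFK, 28), (ATL, 19, 12, MIA, 17), (ATL, 20, 12, ATL, 19), (ATL, 20, 12, ATL, 20), (ATL, 20, 12, JFK, 28), (ATL, 20, 12, MIA, 17), (BOS, 9, 8, BOS, 9), (BOS, 9, 8, JFK, 11), (BOS, 9, 8, LHR, 40), (BOS, 9, 8, MIA, 8), (JFK, 11, 8, BOS, 9), (JFK, 11, 8, JFK, 11), (JFK, 11, 8, LHR, 40), (JFK, 11, 8, MIA, 8), (JFK, 28, 12, ATL, 19), (JFK, 28, 12, ATL, 20), (JFK, 28, 12, JFK, 28), (JFK, 28, 12, MIA, 17), (LHR, 40, 8, BOS, 9), (LHR, 40, 8, JFK, 11), (LHR, 40, 8, LHR, 40), (LHR, 40, 8, MIA, 8), (MIA, 17, 12, ATL, 19), (MIA, 17, 12, ATL, 20), (MIA, 17, 12, JFK, 28), (MIA, 17, 12, MIA, 17), (MIA, 8, 8, BOS, 9), (MIA, 8, 8, JFK, 11), (MIA, 8, 8, LHR, 40), (MIA, 8, 8, MIA, 8)}
σ[fno > fno2]: keep tuples satisfying fno > fno2 → {(ATL, 19, 12, MIA, 17), (ATL, 20, 12, ATL, 19), (ATL, 20, 12, MIA, 17), (BOS, 9, 8, MIA, 8), (JFK, 11, 8, BOS, 9), (JFK, 11, 8, MIA, 8), (JFK, 28, 12, ATL, 19), (JFK, 28, 12, ATL, 20), (JFK, 28, 12, MIA, 17), (LHR, 40, 8, BOS, 9), (LHR, 40, 8, JFK, 11), (LHR, 40, 8, MIA, 8)}
Projecting to hours, fno2, fno: {(12, 17, 19), (12, 17, 20), (12, 17, 28), (12, 19, 20), (12, 19, 28), (12, 20, 28), (8, 11, 40), (8, 8, 11), (8, 8, 40), (8, 8, 9), (8, 9, 11), (8, 9, 40)}

{(12, 17, 19), (12, 17, 20), (12, 17, 28), (12, 19, 20), (12, 19, 28), (12, 20, 28), (8, 11, 40), (8, 8, 11), (8, 8, 40), (8, 8, 9), (8, 9, 11), (8, 9, 40)}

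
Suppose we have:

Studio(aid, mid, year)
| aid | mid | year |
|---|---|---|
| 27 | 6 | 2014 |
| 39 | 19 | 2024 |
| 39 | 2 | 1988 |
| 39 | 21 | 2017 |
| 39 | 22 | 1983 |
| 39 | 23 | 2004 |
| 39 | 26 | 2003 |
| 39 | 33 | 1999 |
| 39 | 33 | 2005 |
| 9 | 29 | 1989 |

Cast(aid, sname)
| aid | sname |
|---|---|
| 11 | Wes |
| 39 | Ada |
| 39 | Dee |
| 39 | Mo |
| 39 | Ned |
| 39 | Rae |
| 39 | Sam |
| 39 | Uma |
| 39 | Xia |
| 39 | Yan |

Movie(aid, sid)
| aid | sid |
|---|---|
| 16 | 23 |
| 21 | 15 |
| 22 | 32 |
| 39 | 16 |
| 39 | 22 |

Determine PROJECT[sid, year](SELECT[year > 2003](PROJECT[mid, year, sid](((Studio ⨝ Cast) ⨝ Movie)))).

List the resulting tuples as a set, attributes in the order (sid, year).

{(16, 2004), (16, 2005), (16, 2017), (16, 2024), (22, 2004), (22, 2005), (22, 2017), (22, 2024)}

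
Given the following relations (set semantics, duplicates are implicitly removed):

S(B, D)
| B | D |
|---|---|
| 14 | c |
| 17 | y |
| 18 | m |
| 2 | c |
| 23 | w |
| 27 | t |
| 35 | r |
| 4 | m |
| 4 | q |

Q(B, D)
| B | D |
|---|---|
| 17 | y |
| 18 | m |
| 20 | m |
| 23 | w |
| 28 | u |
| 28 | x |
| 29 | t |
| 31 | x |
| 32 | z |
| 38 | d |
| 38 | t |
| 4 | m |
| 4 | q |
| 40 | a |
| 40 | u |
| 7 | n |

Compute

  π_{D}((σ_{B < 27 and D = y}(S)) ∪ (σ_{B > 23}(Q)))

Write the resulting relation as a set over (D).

{a, d, t, u, x, y, z}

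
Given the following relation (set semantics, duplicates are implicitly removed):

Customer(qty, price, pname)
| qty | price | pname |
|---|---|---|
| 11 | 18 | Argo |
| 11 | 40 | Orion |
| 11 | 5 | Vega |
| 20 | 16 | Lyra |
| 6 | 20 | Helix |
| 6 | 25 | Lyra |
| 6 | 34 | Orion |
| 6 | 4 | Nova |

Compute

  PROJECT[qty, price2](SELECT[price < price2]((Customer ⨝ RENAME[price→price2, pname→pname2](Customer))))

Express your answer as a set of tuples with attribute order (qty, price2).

{(11, 18), (11, 40), (6, 20), (6, 25), (6, 34)}

ρ[price→price2, pname→pname2]: schema becomes (qty, price2, pname2); tuples unchanged.
Joining Customer and RENAME[price→price2, pname→pname2](Customer) on qty yields {(11, 18, Argo, 18, Argo), (11, 18, Argo, 40, Orion), (11, 18, Argo, 5, Vega), (11, 40, Orion, 18, Argo), (11, 40, Orion, 40, Orion), (11, 40, Orion, 5, Vega), (11, 5, Vega, 18, Argo), (11, 5, Vega, 40, Orion), (11, 5, Vega, 5, Vega), (20, 16, Lyra, 16, Lyra), (6, 20, Helix, 20, Helix), (6, 20, Helix, 25, Lyra), (6, 20, Helix, 34, Orion), (6, 20, Helix, 4, Nova), (6, 25, Lyra, 20, Helix), (6, 25, Lyra, 25, Lyra), (6, 25, Lyra, 34, Orion), (6, 25, Lyra, 4, Nova), (6, 34, Orion, 20, Helix), (6, 34, Orion, 25, Lyra), (6, 34, Orion, 34, Orion), (6, 34, Orion, 4, Nova), (6, 4, Nova, 20, Helix), (6, 4, Nova, 25, Lyra), (6, 4, Nova, 34, Orion), (6, 4, Nova, 4, Nova)}.
σ[price < price2]: keep tuples satisfying price < price2 → {(11, 18, Argo, 40, Orion), (11, 5, Vega, 18, Argo), (11, 5, Vega, 40, Orion), (6, 20, Helix, 25, Lyra), (6, 20, Helix, 34, Orion), (6, 25, Lyra, 34, Orion), (6, 4, Nova, 20, Helix), (6, 4, Nova, 25, Lyra), (6, 4, Nova, 34, Orion)}
Projecting to qty, price2 (4 duplicate(s) eliminated): {(11, 18), (11, 40), (6, 20), (6, 25), (6, 34)}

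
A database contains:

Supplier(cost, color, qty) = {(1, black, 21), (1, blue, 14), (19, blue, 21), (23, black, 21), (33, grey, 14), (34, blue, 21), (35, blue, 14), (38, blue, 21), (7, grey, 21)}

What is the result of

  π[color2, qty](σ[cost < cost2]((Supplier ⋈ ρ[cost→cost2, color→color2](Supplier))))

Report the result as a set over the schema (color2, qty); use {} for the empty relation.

{(black, 21), (blue, 14), (blue, 21), (grey, 14), (grey, 21)}

ρ[cost→cost2, color→color2]: schema becomes (cost2, color2, qty); tuples unchanged.
Supplier ⋈ ρ[cost→cost2, color→color2](Supplier) (natural join on qty): {(1, black, 21, 1, black), (1, black, 21, 19, blue), (1, black, 21, 23, black), (1, black, 21, 34, blue), (1, black, 21, 38, blue), (1, black, 21, 7, grey), (1, blue, 14, 1, blue), (1, blue, 14, 33, grey), (1, blue, 14, 35, blue), (19, blue, 21, 1, black), (19, blue, 21, 19, blue), (19, blue, 21, 23, black), (19, blue, 21, 34, blue), (19, blue, 21, 38, blue), (19, blue, 21, 7, grey), (23, black, 21, 1, black), (23, black, 21, 19, blue), (23, black, 21, 23, black), (23, black, 21, 34, blue), (23, black, 21, 38, blue), (23, black, 21, 7, grey), (33, grey, 14, 1, blue), (33, grey, 14, 33, grey), (33, grey, 14, 35, blue), (34, blue, 21, 1, black), (34, blue, 21, 19, blue), (34, blue, 21, 23, black), (34, blue, 21, 34, blue), (34, blue, 21, 38, blue), (34, blue, 21, 7, grey), (35, blue, 14, 1, blue), (35, blue, 14, 33, grey), (35, blue, 14, 35, blue), (38, blue, 21, 1, black), (38, blue, 21, 19, blue), (38, blue, 21, 23, black), (38, blue, 21, 34, blue), (38, blue, 21, 38, blue), (38, blue, 21, 7, grey), (7, grey, 21, 1, black), (7, grey, 21, 19, blue), (7, grey, 21, 23, black), (7, grey, 21, 34, blue), (7, grey, 21, 38, blue), (7, grey, 21, 7, grey)}
Filtering on cost < cost2 leaves {(1, black, 21, 19, blue), (1, black, 21, 23, black), (1, black, 21, 34, blue), (1, black, 21, 38, blue), (1, black, 21, 7, grey), (1, blue, 14, 33, grey), (1, blue, 14, 35, blue), (19, blue, 21, 23, black), (19, blue, 21, 34, blue), (19, blue, 21, 38, blue), (23, black, 21, 34, blue), (23, black, 21, 38, blue), (33, grey, 14, 35, blue), (34, blue, 21, 38, blue), (7, grey, 21, 19, blue), (7, grey, 21, 23, black), (7, grey, 21, 34, blue), (7, grey, 21, 38, blue)}.
Keep only column(s) color2, qty (13 duplicate(s) eliminated): {(black, 21), (blue, 14), (blue, 21), (grey, 14), (grey, 21)}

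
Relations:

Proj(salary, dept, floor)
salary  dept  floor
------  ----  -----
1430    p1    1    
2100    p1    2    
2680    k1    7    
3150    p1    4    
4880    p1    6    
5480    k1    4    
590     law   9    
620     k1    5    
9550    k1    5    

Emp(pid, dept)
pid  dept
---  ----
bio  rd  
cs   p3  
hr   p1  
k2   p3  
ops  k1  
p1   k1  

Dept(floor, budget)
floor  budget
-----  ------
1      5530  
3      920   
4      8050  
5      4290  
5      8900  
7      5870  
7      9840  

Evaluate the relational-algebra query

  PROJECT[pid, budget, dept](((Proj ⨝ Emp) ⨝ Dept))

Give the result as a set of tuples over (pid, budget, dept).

{(hr, 5530, p1), (hr, 8050, p1), (ops, 4290, k1), (ops, 5870, k1), (ops, 8050, k1), (ops, 8900, k1), (ops, 9840, k1), (p1, 4290, k1), (p1, 5870, k1), (p1, 8050, k1), (p1, 8900, k1), (p1, 9840, k1)}

Joining Proj and Emp on dept yields {(1430, p1, 1, hr), (2100, p1, 2, hr), (2680, k1, 7, ops), (2680, k1, 7, p1), (3150, p1, 4, hr), (4880, p1, 6, hr), (5480, k1, 4, ops), (5480, k1, 4, p1), (620, k1, 5, ops), (620, k1, 5, p1), (9550, k1, 5, ops), (9550, k1, 5, p1)}.
Joining (Proj ⨝ Emp) and Dept on floor yields {(1430, p1, 1, hr, 5530), (2680, k1, 7, ops, 5870), (2680, k1, 7, ops, 9840), (2680, k1, 7, p1, 5870), (2680, k1, 7, p1, 9840), (3150, p1, 4, hr, 8050), (5480, k1, 4, ops, 8050), (5480, k1, 4, p1, 8050), (620, k1, 5, ops, 4290), (620, k1, 5, ops, 8900), (620, k1, 5, p1, 4290), (620, k1, 5, p1, 8900), (9550, k1, 5, ops, 4290), (9550, k1, 5, ops, 8900), (9550, k1, 5, p1, 4290), (9550, k1, 5, p1, 8900)}.
Projecting to pid, budget, dept (4 duplicate(s) eliminated): {(hr, 5530, p1), (hr, 8050, p1), (ops, 4290, k1), (ops, 5870, k1), (ops, 8050, k1), (ops, 8900, k1), (ops, 9840, k1), (p1, 4290, k1), (p1, 5870, k1), (p1, 8050, k1), (p1, 8900, k1), (p1, 9840, k1)}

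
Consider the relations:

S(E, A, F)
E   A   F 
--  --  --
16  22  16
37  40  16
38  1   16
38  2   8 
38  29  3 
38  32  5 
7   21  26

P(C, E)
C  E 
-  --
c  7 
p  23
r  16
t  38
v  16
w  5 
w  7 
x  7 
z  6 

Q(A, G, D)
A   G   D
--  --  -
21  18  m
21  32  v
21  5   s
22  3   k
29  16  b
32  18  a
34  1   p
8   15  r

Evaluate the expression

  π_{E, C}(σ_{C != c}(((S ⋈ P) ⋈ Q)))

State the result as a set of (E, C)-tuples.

{(16, r), (16, v), (38, t), (7, w), (7, x)}

S ⋈ P (natural join on E): {(16, 22, 16, r), (16, 22, 16, v), (38, 1, 16, t), (38, 2, 8, t), (38, 29, 3, t), (38, 32, 5, t), (7, 21, 26, c), (7, 21, 26, w), (7, 21, 26, x)}
(S ⋈ P) ⋈ Q (natural join on A): {(16, 22, 16, r, 3, k), (16, 22, 16, v, 3, k), (38, 29, 3, t, 16, b), (38, 32, 5, t, 18, a), (7, 21, 26, c, 18, m), (7, 21, 26, c, 32, v), (7, 21, 26, c, 5, s), (7, 21, 26, w, 18, m), (7, 21, 26, w, 32, v), (7, 21, 26, w, 5, s), (7, 21, 26, x, 18, m), (7, 21, 26, x, 32, v), (7, 21, 26, x, 5, s)}
Selection C != c: {(16, 22, 16, r, 3, k), (16, 22, 16, v, 3, k), (38, 29, 3, t, 16, b), (38, 32, 5, t, 18, a), (7, 21, 26, w, 18, m), (7, 21, 26, w, 32, v), (7, 21, 26, w, 5, s), (7, 21, 26, x, 18, m), (7, 21, 26, x, 32, v), (7, 21, 26, x, 5, s)}
π_{E, C} gives {(16, r), (16, v), (38, t), (7, w), (7, x)} (5 duplicate(s) eliminated).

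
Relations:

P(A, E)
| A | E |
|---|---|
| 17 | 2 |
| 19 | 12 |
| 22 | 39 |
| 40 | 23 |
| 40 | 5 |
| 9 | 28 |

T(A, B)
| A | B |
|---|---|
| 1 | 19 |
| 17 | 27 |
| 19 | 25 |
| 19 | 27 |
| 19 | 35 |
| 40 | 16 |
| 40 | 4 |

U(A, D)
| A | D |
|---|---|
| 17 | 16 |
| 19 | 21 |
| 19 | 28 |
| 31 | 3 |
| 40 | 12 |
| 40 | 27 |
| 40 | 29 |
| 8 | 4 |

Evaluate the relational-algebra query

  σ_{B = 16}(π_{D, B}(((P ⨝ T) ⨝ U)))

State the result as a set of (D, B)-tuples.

Joining P and T on A yields {(17, 2, 27), (19, 12, 25), (19, 12, 27), (19, 12, 35), (40, 23, 16), (40, 23, 4), (40, 5, 16), (40, 5, 4)}.
Joining (P ⨝ T) and U on A yields {(17, 2, 27, 16), (19, 12, 25, 21), (19, 12, 25, 28), (19, 12, 27, 21), (19, 12, 27, 28), (19, 12, 35, 21), (19, 12, 35, 28), (40, 23, 16, 12), (40, 23, 16, 27), (40, 23, 16, 29), (40, 23, 4, 12), (40, 23, 4, 27), (40, 23, 4, 29), (40, 5, 16, 12), (40, 5, 16, 27), (40, 5, 16, 29), (40, 5, 4, 12), (40, 5, 4, 27), (40, 5, 4, 29)}.
Keep only column(s) D, B (6 duplicate(s) eliminated): {(12, 16), (12, 4), (16, 27), (21, 25), (21, 27), (21, 35), (27, 16), (27, 4), (28, 25), (28, 27), (28, 35), (29, 16), (29, 4)}
Filtering on B = 16 leaves {(12, 16), (27, 16), (29, 16)}.

{(12, 16), (27, 16), (29, 16)}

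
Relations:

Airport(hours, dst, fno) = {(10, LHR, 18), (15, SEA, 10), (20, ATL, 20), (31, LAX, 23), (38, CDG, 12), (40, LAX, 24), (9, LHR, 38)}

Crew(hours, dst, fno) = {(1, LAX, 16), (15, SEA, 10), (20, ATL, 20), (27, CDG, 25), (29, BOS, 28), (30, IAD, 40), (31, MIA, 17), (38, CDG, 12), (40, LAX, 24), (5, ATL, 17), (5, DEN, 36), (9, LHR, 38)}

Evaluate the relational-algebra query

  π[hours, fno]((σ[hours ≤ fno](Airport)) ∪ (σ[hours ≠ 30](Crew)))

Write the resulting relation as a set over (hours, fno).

{(1, 16), (10, 18), (15, 10), (20, 20), (27, 25), (29, 28), (31, 17), (38, 12), (40, 24), (5, 17), (5, 36), (9, 38)}

Selection hours ≤ fno: {(10, LHR, 18), (20, ATL, 20), (9, LHR, 38)}
Selection hours ≠ 30: {(1, LAX, 16), (15, SEA, 10), (20, ATL, 20), (27, CDG, 25), (29, BOS, 28), (31, MIA, 17), (38, CDG, 12), (40, LAX, 24), (5, ATL, 17), (5, DEN, 36), (9, LHR, 38)}
Set union of the two operands is {(1, LAX, 16), (10, LHR, 18), (15, SEA, 10), (20, ATL, 20), (27, CDG, 25), (29, BOS, 28), (31, MIA, 17), (38, CDG, 12), (40, LAX, 24), (5, ATL, 17), (5, DEN, 36), (9, LHR, 38)}.
π[hours, fno]: project onto (hours, fno) → {(1, 16), (10, 18), (15, 10), (20, 20), (27, 25), (29, 28), (31, 17), (38, 12), (40, 24), (5, 17), (5, 36), (9, 38)}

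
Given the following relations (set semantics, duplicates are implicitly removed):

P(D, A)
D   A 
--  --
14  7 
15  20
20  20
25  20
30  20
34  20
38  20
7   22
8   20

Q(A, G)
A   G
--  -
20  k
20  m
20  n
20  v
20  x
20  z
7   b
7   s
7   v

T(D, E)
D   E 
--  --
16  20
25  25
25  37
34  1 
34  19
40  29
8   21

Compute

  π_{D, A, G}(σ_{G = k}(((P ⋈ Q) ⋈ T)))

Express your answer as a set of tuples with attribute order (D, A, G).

P ⋈ Q (natural join on A): {(14, 7, b), (14, 7, s), (14, 7, v), (15, 20, k), (15, 20, m), (15, 20, n), (15, 20, v), (15, 20, x), (15, 20, z), (20, 20, k), (20, 20, m), (20, 20, n), (20, 20, v), (20, 20, x), (20, 20, z), (25, 20, k), (25, 20, m), (25, 20, n), (25, 20, v), (25, 20, x), (25, 20, z), (30, 20, k), (30, 20, m), (30, 20, n), (30, 20, v), (30, 20, x), (30, 20, z), (34, 20, k), (34, 20, m), (34, 20, n), (34, 20, v), (34, 20, x), (34, 20, z), (38, 20, k), (38, 20, m), (38, 20, n), (38, 20, v), (38, 20, x), (38, 20, z), (8, 20, k), (8, 20, m), (8, 20, n), (8, 20, v), (8, 20, x), (8, 20, z)}
(P ⋈ Q) ⋈ T (natural join on D): {(25, 20, k, 25), (25, 20, k, 37), (25, 20, m, 25), (25, 20, m, 37), (25, 20, n, 25), (25, 20, n, 37), (25, 20, v, 25), (25, 20, v, 37), (25, 20, x, 25), (25, 20, x, 37), (25, 20, z, 25), (25, 20, z, 37), (34, 20, k, 1), (34, 20, k, 19), (34, 20, m, 1), (34, 20, m, 19), (34, 20, n, 1), (34, 20, n, 19), (34, 20, v, 1), (34, 20, v, 19), (34, 20, x, 1), (34, 20, x, 19), (34, 20, z, 1), (34, 20, z, 19), (8, 20, k, 21), (8, 20, m, 21), (8, 20, n, 21), (8, 20, v, 21), (8, 20, x, 21), (8, 20, z, 21)}
Selection G = k: {(25, 20, k, 25), (25, 20, k, 37), (34, 20, k, 1), (34, 20, k, 19), (8, 20, k, 21)}
Keep only column(s) D, A, G (2 duplicate(s) eliminated): {(25, 20, k), (34, 20, k), (8, 20, k)}

{(25, 20, k), (34, 20, k), (8, 20, k)}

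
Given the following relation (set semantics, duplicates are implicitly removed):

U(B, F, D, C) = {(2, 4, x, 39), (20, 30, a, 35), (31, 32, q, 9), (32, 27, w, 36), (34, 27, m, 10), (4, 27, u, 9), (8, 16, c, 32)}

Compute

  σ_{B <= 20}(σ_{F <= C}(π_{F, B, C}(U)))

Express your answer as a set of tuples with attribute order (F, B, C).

Keep only column(s) F, B, C: {(16, 8, 32), (27, 32, 36), (27, 34, 10), (27, 4, 9), (30, 20, 35), (32, 31, 9), (4, 2, 39)}
σ[F <= C]: keep tuples satisfying F <= C → {(16, 8, 32), (27, 32, 36), (30, 20, 35), (4, 2, 39)}
σ[B <= 20]: keep tuples satisfying B <= 20 → {(16, 8, 32), (30, 20, 35), (4, 2, 39)}

{(16, 8, 32), (30, 20, 35), (4, 2, 39)}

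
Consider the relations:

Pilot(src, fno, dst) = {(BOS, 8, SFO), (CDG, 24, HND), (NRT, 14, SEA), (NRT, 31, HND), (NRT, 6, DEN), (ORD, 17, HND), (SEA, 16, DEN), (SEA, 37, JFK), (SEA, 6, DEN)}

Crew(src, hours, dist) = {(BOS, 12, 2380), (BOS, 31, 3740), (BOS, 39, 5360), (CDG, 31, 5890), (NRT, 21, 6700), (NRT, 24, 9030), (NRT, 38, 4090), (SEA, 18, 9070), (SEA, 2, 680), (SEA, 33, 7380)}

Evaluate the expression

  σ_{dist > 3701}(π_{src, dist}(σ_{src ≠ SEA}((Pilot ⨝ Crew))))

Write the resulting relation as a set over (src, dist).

Pilot ⋈ Crew (natural join on src): {(BOS, 8, SFO, 12, 2380), (BOS, 8, SFO, 31, 3740), (BOS, 8, SFO, 39, 5360), (CDG, 24, HND, 31, 5890), (NRT, 14, SEA, 21, 6700), (NRT, 14, SEA, 24, 9030), (NRT, 14, SEA, 38, 4090), (NRT, 31, HND, 21, 6700), (NRT, 31, HND, 24, 9030), (NRT, 31, HND, 38, 4090), (NRT, 6, DEN, 21, 6700), (NRT, 6, DEN, 24, 9030), (NRT, 6, DEN, 38, 4090), (SEA, 16, DEN, 18, 9070), (SEA, 16, DEN, 2, 680), (SEA, 16, DEN, 33, 7380), (SEA, 37, JFK, 18, 9070), (SEA, 37, JFK, 2, 680), (SEA, 37, JFK, 33, 7380), (SEA, 6, DEN, 18, 9070), (SEA, 6, DEN, 2, 680), (SEA, 6, DEN, 33, 7380)}
Selection src ≠ SEA: {(BOS, 8, SFO, 12, 2380), (BOS, 8, SFO, 31, 3740), (BOS, 8, SFO, 39, 5360), (CDG, 24, HND, 31, 5890), (NRT, 14, SEA, 21, 6700), (NRT, 14, SEA, 24, 9030), (NRT, 14, SEA, 38, 4090), (NRT, 31, HND, 21, 6700), (NRT, 31, HND, 24, 9030), (NRT, 31, HND, 38, 4090), (NRT, 6, DEN, 21, 6700), (NRT, 6, DEN, 24, 9030), (NRT, 6, DEN, 38, 4090)}
Projecting to src, dist (6 duplicate(s) eliminated): {(BOS, 2380), (BOS, 3740), (BOS, 5360), (CDG, 5890), (NRT, 4090), (NRT, 6700), (NRT, 9030)}
Selection dist > 3701: {(BOS, 3740), (BOS, 5360), (CDG, 5890), (NRT, 4090), (NRT, 6700), (NRT, 9030)}

{(BOS, 3740), (BOS, 5360), (CDG, 5890), (NRT, 4090), (NRT, 6700), (NRT, 9030)}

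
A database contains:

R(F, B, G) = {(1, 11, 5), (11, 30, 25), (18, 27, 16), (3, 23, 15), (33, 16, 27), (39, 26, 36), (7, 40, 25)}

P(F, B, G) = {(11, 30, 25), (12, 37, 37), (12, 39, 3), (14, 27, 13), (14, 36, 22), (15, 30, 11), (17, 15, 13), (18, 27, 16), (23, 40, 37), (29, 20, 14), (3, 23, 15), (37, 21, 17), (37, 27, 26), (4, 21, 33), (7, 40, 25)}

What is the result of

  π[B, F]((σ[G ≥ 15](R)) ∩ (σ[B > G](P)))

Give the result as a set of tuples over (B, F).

{(23, 3), (27, 18), (30, 11), (40, 7)}

σ[G ≥ 15]: keep tuples satisfying G ≥ 15 → {(11, 30, 25), (18, 27, 16), (3, 23, 15), (33, 16, 27), (39, 26, 36), (7, 40, 25)}
σ[B > G]: keep tuples satisfying B > G → {(11, 30, 25), (12, 39, 3), (14, 27, 13), (14, 36, 22), (15, 30, 11), (17, 15, 13), (18, 27, 16), (23, 40, 37), (29, 20, 14), (3, 23, 15), (37, 21, 17), (37, 27, 26), (7, 40, 25)}
Taking the intersection: {(11, 30, 25), (18, 27, 16), (3, 23, 15), (7, 40, 25)}
Keep only column(s) B, F: {(23, 3), (27, 18), (30, 11), (40, 7)}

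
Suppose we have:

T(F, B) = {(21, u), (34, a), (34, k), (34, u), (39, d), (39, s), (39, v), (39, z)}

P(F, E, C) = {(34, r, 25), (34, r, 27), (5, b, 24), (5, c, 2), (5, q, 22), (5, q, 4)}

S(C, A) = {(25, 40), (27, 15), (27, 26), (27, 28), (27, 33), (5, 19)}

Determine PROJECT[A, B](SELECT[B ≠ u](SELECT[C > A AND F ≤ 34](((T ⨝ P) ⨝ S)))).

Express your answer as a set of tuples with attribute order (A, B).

{(15, a), (15, k), (26, a), (26, k)}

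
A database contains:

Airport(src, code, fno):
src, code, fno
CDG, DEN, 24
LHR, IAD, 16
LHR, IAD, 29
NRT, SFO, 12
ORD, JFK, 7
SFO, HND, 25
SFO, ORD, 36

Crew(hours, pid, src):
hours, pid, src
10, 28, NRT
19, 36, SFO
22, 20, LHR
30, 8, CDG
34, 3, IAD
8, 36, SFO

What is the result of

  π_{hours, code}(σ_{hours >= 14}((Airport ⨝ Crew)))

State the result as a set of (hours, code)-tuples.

{(19, HND), (19, ORD), (22, IAD), (30, DEN)}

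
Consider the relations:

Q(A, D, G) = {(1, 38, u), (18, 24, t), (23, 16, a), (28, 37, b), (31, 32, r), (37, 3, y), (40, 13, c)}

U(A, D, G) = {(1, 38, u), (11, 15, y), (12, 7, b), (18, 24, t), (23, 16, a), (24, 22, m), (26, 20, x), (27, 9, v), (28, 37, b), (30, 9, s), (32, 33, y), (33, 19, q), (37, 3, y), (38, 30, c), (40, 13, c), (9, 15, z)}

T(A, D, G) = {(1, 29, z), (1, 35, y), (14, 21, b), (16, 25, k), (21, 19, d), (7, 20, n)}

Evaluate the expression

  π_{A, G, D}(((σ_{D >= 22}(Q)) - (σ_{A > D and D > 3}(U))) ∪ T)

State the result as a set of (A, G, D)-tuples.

Selection D >= 22: {(1, 38, u), (18, 24, t), (28, 37, b), (31, 32, r)}
Selection A > D and D > 3: {(12, 7, b), (23, 16, a), (24, 22, m), (26, 20, x), (27, 9, v), (30, 9, s), (33, 19, q), (38, 30, c), (40, 13, c)}
Taking the difference: {(1, 38, u), (18, 24, t), (28, 37, b), (31, 32, r)}
Taking the union: {(1, 29, z), (1, 35, y), (1, 38, u), (14, 21, b), (16, 25, k), (18, 24, t), (21, 19, d), (28, 37, b), (31, 32, r), (7, 20, n)}
π[A, G, D]: project onto (A, G, D) → {(1, u, 38), (1, y, 35), (1, z, 29), (14, b, 21), (16, k, 25), (18, t, 24), (21, d, 19), (28, b, 37), (31, r, 32), (7, n, 20)}

{(1, u, 38), (1, y, 35), (1, z, 29), (14, b, 21), (16, k, 25), (18, t, 24), (21, d, 19), (28, b, 37), (31, r, 32), (7, n, 20)}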